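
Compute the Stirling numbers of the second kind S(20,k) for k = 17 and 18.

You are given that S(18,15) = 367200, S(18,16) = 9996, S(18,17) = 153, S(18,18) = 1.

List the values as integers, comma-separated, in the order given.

741285, 15675

[19] T[19,16]:16*9996+367200=527136 · T[19,17]:17*153+9996=12597 · T[19,18]:18*1+153=171
[20] T[20,17]:17*12597+527136=741285 · T[20,18]:18*171+12597=15675
Read S(20,17) = 741285, S(20,18) = 15675.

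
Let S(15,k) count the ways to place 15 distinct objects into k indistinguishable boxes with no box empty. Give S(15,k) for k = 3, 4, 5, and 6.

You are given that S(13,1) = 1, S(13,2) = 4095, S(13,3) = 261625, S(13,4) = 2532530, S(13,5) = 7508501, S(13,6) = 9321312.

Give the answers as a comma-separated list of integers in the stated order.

r14: T_14,2=2×4095+1=8191; T_14,3=3×261625+4095=788970; T_14,4=4×2532530+261625=10391745; T_14,5=5×7508501+2532530=40075035; T_14,6=6×9321312+7508501=63436373
r15: T_15,3=3×788970+8191=2375101; T_15,4=4×10391745+788970=42355950; T_15,5=5×40075035+10391745=210766920; T_15,6=6×63436373+40075035=420693273
Read S(15,3) = 2375101, S(15,4) = 42355950, S(15,5) = 210766920, S(15,6) = 420693273.

2375101, 42355950, 210766920, 420693273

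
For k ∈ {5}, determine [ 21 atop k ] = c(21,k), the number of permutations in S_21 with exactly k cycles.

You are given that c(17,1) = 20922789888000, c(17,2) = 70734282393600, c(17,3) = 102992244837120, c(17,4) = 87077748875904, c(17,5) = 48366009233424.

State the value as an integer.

[18] T[18,2]:17*70734282393600+20922789888000=1223405590579200 · T[18,3]:17*102992244837120+70734282393600=1821602444624640 · T[18,4]:17*87077748875904+102992244837120=1583313975727488 · T[18,5]:17*48366009233424+87077748875904=909299905844112
[19] T[19,3]:18*1821602444624640+1223405590579200=34012249593822720 · T[19,4]:18*1583313975727488+1821602444624640=30321254007719424 · T[19,5]:18*909299905844112+1583313975727488=17950712280921504
[20] T[20,4]:19*30321254007719424+34012249593822720=610116075740491776 · T[20,5]:19*17950712280921504+30321254007719424=371384787345228000
[21] T[21,5]:20*371384787345228000+610116075740491776=8037811822645051776
Read c(21,5) = 8037811822645051776.

8037811822645051776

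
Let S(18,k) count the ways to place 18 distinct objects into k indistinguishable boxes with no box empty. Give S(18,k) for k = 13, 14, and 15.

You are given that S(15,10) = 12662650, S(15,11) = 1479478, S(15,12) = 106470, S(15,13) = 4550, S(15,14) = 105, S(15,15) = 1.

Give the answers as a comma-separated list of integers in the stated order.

i=16: T(16,11)=12662650+11·1479478=28936908 | T(16,12)=1479478+12·106470=2757118 | T(16,13)=106470+13·4550=165620 | T(16,14)=4550+14·105=6020 | T(16,15)=105+15·1=120
i=17: T(17,12)=28936908+12·2757118=62022324 | T(17,13)=2757118+13·165620=4910178 | T(17,14)=165620+14·6020=249900 | T(17,15)=6020+15·120=7820
i=18: T(18,13)=62022324+13·4910178=125854638 | T(18,14)=4910178+14·249900=8408778 | T(18,15)=249900+15·7820=367200
Read S(18,13) = 125854638, S(18,14) = 8408778, S(18,15) = 367200.

125854638, 8408778, 367200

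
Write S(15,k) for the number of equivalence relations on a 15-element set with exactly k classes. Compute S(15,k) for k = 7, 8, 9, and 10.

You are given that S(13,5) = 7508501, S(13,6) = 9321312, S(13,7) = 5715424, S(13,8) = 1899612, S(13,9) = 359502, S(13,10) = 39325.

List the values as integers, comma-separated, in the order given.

i=14: T(14,6)=7508501+6·9321312=63436373 | T(14,7)=9321312+7·5715424=49329280 | T(14,8)=5715424+8·1899612=20912320 | T(14,9)=1899612+9·359502=5135130 | T(14,10)=359502+10·39325=752752
i=15: T(15,7)=63436373+7·49329280=408741333 | T(15,8)=49329280+8·20912320=216627840 | T(15,9)=20912320+9·5135130=67128490 | T(15,10)=5135130+10·752752=12662650
Read S(15,7) = 408741333, S(15,8) = 216627840, S(15,9) = 67128490, S(15,10) = 12662650.

408741333, 216627840, 67128490, 12662650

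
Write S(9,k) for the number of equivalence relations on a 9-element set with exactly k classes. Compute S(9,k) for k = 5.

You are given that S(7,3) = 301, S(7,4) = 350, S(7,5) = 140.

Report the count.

6951

row 8: T[8][4]=4·350+301=1701  T[8][5]=5·140+350=1050
row 9: T[9][5]=5·1050+1701=6951
Read S(9,5) = 6951.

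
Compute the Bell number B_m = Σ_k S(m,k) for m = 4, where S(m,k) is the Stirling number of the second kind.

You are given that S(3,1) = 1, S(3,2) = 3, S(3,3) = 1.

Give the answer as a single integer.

[4] T[4,1]:1*1+0=1 · T[4,2]:2*3+1=7 · T[4,3]:3*1+3=6 · T[4,4]:4*0+1=1
B_4 = ΣS(4,k) = 1+7+6+1 = 15

15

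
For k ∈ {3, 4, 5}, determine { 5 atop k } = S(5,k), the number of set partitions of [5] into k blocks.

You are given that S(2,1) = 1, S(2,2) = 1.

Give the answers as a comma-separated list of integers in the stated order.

@3  (3,1):1·1+0→1, (3,2):1·2+1→3, (3,3):0·3+1→1
@4  (4,2):3·2+1→7, (4,3):1·3+3→6, (4,4):0·4+1→1
@5  (5,3):6·3+7→25, (5,4):1·4+6→10, (5,5):0·5+1→1
Read S(5,3) = 25, S(5,4) = 10, S(5,5) = 1.

25, 10, 1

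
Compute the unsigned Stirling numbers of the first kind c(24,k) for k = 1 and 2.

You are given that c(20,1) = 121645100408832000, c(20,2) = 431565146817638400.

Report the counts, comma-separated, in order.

25852016738884976640000, 96538966652493066240000

r21: T_21,1=20×121645100408832000+0=2432902008176640000; T_21,2=20×431565146817638400+121645100408832000=8752948036761600000
r22: T_22,1=21×2432902008176640000+0=51090942171709440000; T_22,2=21×8752948036761600000+2432902008176640000=186244810780170240000
r23: T_23,1=22×51090942171709440000+0=1124000727777607680000; T_23,2=22×186244810780170240000+51090942171709440000=4148476779335454720000
r24: T_24,1=23×1124000727777607680000+0=25852016738884976640000; T_24,2=23×4148476779335454720000+1124000727777607680000=96538966652493066240000
Read c(24,1) = 25852016738884976640000, c(24,2) = 96538966652493066240000.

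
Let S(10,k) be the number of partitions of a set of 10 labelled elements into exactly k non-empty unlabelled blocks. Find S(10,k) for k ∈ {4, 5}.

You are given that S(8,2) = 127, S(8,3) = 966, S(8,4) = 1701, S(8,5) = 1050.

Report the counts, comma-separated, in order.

row 9: T[9][3]=3·966+127=3025  T[9][4]=4·1701+966=7770  T[9][5]=5·1050+1701=6951
row 10: T[10][4]=4·7770+3025=34105  T[10][5]=5·6951+7770=42525
Read S(10,4) = 34105, S(10,5) = 42525.

34105, 42525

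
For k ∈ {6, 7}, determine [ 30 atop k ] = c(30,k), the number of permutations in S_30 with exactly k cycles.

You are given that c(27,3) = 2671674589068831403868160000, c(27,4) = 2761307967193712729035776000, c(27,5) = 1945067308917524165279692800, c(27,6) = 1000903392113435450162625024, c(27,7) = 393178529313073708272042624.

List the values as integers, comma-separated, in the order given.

i=28: T(28,4)=2671674589068831403868160000+27·2761307967193712729035776000=77226989703299075087834112000 | T(28,5)=2761307967193712729035776000+27·1945067308917524165279692800=55278125307966865191587481600 | T(28,6)=1945067308917524165279692800+27·1000903392113435450162625024=28969458895980281319670568448 | T(28,7)=1000903392113435450162625024+27·393178529313073708272042624=11616723683566425573507775872
i=29: T(29,5)=77226989703299075087834112000+28·55278125307966865191587481600=1625014498326371300452283596800 | T(29,6)=55278125307966865191587481600+28·28969458895980281319670568448=866422974395414742142363398144 | T(29,7)=28969458895980281319670568448+28·11616723683566425573507775872=354237722035840197377888292864
i=30: T(30,6)=1625014498326371300452283596800+29·866422974395414742142363398144=26751280755793398822580822142976 | T(30,7)=866422974395414742142363398144+29·354237722035840197377888292864=11139316913434780466101123891200
Read c(30,6) = 26751280755793398822580822142976, c(30,7) = 11139316913434780466101123891200.

26751280755793398822580822142976, 11139316913434780466101123891200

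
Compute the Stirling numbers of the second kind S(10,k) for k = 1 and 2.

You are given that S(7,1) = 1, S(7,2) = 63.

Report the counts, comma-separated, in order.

@8  (8,1):1·1+0→1, (8,2):63·2+1→127
@9  (9,1):1·1+0→1, (9,2):127·2+1→255
@10  (10,1):1·1+0→1, (10,2):255·2+1→511
Read S(10,1) = 1, S(10,2) = 511.

1, 511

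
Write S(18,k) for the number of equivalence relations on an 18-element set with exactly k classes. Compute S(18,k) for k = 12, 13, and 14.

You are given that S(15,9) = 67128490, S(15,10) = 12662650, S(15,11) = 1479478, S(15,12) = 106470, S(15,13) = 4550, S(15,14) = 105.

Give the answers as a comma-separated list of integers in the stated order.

@16  (16,10):12662650·10+67128490→193754990, (16,11):1479478·11+12662650→28936908, (16,12):106470·12+1479478→2757118, (16,13):4550·13+106470→165620, (16,14):105·14+4550→6020
@17  (17,11):28936908·11+193754990→512060978, (17,12):2757118·12+28936908→62022324, (17,13):165620·13+2757118→4910178, (17,14):6020·14+165620→249900
@18  (18,12):62022324·12+512060978→1256328866, (18,13):4910178·13+62022324→125854638, (18,14):249900·14+4910178→8408778
Read S(18,12) = 1256328866, S(18,13) = 125854638, S(18,14) = 8408778.

1256328866, 125854638, 8408778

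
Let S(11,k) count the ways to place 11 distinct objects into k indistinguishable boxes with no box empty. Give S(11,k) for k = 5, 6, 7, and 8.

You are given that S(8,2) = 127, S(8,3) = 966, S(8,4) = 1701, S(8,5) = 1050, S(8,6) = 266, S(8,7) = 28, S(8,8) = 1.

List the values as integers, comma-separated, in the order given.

246730, 179487, 63987, 11880

row 9: T[9][3]=3·966+127=3025  T[9][4]=4·1701+966=7770  T[9][5]=5·1050+1701=6951  T[9][6]=6·266+1050=2646  T[9][7]=7·28+266=462  T[9][8]=8·1+28=36
row 10: T[10][4]=4·7770+3025=34105  T[10][5]=5·6951+7770=42525  T[10][6]=6·2646+6951=22827  T[10][7]=7·462+2646=5880  T[10][8]=8·36+462=750
row 11: T[11][5]=5·42525+34105=246730  T[11][6]=6·22827+42525=179487  T[11][7]=7·5880+22827=63987  T[11][8]=8·750+5880=11880
Read S(11,5) = 246730, S(11,6) = 179487, S(11,7) = 63987, S(11,8) = 11880.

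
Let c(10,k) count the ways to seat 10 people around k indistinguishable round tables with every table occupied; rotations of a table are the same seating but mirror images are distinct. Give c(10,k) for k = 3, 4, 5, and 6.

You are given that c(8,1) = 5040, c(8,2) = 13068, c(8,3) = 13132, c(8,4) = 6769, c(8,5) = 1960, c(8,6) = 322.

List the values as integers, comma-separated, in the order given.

row 9: T[9][2]=8·13068+5040=109584  T[9][3]=8·13132+13068=118124  T[9][4]=8·6769+13132=67284  T[9][5]=8·1960+6769=22449  T[9][6]=8·322+1960=4536
row 10: T[10][3]=9·118124+109584=1172700  T[10][4]=9·67284+118124=723680  T[10][5]=9·22449+67284=269325  T[10][6]=9·4536+22449=63273
Read c(10,3) = 1172700, c(10,4) = 723680, c(10,5) = 269325, c(10,6) = 63273.

1172700, 723680, 269325, 63273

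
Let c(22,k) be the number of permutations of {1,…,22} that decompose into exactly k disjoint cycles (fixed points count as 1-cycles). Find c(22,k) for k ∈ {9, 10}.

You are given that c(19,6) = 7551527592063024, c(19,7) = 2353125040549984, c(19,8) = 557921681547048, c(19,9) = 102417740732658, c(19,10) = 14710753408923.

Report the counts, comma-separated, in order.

@20  (20,7):2353125040549984·19+7551527592063024→52260903362512720, (20,8):557921681547048·19+2353125040549984→12953636989943896, (20,9):102417740732658·19+557921681547048→2503858755467550, (20,10):14710753408923·19+102417740732658→381922055502195
@21  (21,8):12953636989943896·20+52260903362512720→311333643161390640, (21,9):2503858755467550·20+12953636989943896→63030812099294896, (21,10):381922055502195·20+2503858755467550→10142299865511450
@22  (22,9):63030812099294896·21+311333643161390640→1634980697246583456, (22,10):10142299865511450·21+63030812099294896→276019109275035346
Read c(22,9) = 1634980697246583456, c(22,10) = 276019109275035346.

1634980697246583456, 276019109275035346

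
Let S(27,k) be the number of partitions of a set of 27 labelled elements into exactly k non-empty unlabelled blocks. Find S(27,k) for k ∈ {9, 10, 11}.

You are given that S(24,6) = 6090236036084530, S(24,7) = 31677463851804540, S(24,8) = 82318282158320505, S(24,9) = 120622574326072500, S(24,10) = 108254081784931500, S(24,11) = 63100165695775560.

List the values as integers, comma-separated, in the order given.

r25: T_25,7=7×31677463851804540+6090236036084530=227832482998716310; T_25,8=8×82318282158320505+31677463851804540=690223721118368580; T_25,9=9×120622574326072500+82318282158320505=1167921451092973005; T_25,10=10×108254081784931500+120622574326072500=1203163392175387500; T_25,11=11×63100165695775560+108254081784931500=802355904438462660
r26: T_26,8=8×690223721118368580+227832482998716310=5749622251945664950; T_26,9=9×1167921451092973005+690223721118368580=11201516780955125625; T_26,10=10×1203163392175387500+1167921451092973005=13199555372846848005; T_26,11=11×802355904438462660+1203163392175387500=10029078340998476760
r27: T_27,9=9×11201516780955125625+5749622251945664950=106563273280541795575; T_27,10=10×13199555372846848005+11201516780955125625=143197070509423605675; T_27,11=11×10029078340998476760+13199555372846848005=123519417123830092365
Read S(27,9) = 106563273280541795575, S(27,10) = 143197070509423605675, S(27,11) = 123519417123830092365.

106563273280541795575, 143197070509423605675, 123519417123830092365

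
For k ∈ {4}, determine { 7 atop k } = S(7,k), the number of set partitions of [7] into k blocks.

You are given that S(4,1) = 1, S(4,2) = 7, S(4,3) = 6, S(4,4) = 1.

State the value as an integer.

350

r5: T_5,2=2×7+1=15; T_5,3=3×6+7=25; T_5,4=4×1+6=10
r6: T_6,3=3×25+15=90; T_6,4=4×10+25=65
r7: T_7,4=4×65+90=350
Read S(7,4) = 350.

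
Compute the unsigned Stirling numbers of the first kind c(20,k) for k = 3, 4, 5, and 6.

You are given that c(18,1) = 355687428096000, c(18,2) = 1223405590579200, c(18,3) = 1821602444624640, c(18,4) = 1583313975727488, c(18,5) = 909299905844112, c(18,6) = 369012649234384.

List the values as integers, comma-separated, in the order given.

row 19: T[19][2]=18·1223405590579200+355687428096000=22376988058521600  T[19][3]=18·1821602444624640+1223405590579200=34012249593822720  T[19][4]=18·1583313975727488+1821602444624640=30321254007719424  T[19][5]=18·909299905844112+1583313975727488=17950712280921504  T[19][6]=18·369012649234384+909299905844112=7551527592063024
row 20: T[20][3]=19·34012249593822720+22376988058521600=668609730341153280  T[20][4]=19·30321254007719424+34012249593822720=610116075740491776  T[20][5]=19·17950712280921504+30321254007719424=371384787345228000  T[20][6]=19·7551527592063024+17950712280921504=161429736530118960
Read c(20,3) = 668609730341153280, c(20,4) = 610116075740491776, c(20,5) = 371384787345228000, c(20,6) = 161429736530118960.

668609730341153280, 610116075740491776, 371384787345228000, 161429736530118960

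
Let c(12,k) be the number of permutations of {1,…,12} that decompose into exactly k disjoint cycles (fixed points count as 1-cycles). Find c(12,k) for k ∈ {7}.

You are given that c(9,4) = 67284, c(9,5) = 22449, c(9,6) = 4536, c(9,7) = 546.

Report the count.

2637558

@10  (10,5):22449·9+67284→269325, (10,6):4536·9+22449→63273, (10,7):546·9+4536→9450
@11  (11,6):63273·10+269325→902055, (11,7):9450·10+63273→157773
@12  (12,7):157773·11+902055→2637558
Read c(12,7) = 2637558.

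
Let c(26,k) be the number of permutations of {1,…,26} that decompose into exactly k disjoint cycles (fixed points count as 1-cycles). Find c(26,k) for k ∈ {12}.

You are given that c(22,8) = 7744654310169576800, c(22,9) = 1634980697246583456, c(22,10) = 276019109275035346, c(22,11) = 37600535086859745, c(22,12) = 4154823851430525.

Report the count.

4284218746244111474800

[23] T[23,9]:22*1634980697246583456+7744654310169576800=43714229649594412832 · T[23,10]:22*276019109275035346+1634980697246583456=7707401101297361068 · T[23,11]:22*37600535086859745+276019109275035346=1103230881185949736 · T[23,12]:22*4154823851430525+37600535086859745=129006659818331295
[24] T[24,10]:23*7707401101297361068+43714229649594412832=220984454979433717396 · T[24,11]:23*1103230881185949736+7707401101297361068=33081711368574204996 · T[24,12]:23*129006659818331295+1103230881185949736=4070384057007569521
[25] T[25,11]:24*33081711368574204996+220984454979433717396=1014945527825214637300 · T[25,12]:24*4070384057007569521+33081711368574204996=130770928736755873500
[26] T[26,12]:25*130770928736755873500+1014945527825214637300=4284218746244111474800
Read c(26,12) = 4284218746244111474800.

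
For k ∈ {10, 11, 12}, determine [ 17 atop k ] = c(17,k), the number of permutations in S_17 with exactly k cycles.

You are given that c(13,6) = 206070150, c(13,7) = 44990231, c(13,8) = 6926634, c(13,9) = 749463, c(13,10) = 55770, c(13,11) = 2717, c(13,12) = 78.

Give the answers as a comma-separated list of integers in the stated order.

23057159840, 2185031420, 156952432

r14: T_14,7=13×44990231+206070150=790943153; T_14,8=13×6926634+44990231=135036473; T_14,9=13×749463+6926634=16669653; T_14,10=13×55770+749463=1474473; T_14,11=13×2717+55770=91091; T_14,12=13×78+2717=3731
r15: T_15,8=14×135036473+790943153=2681453775; T_15,9=14×16669653+135036473=368411615; T_15,10=14×1474473+16669653=37312275; T_15,11=14×91091+1474473=2749747; T_15,12=14×3731+91091=143325
r16: T_16,9=15×368411615+2681453775=8207628000; T_16,10=15×37312275+368411615=928095740; T_16,11=15×2749747+37312275=78558480; T_16,12=15×143325+2749747=4899622
r17: T_17,10=16×928095740+8207628000=23057159840; T_17,11=16×78558480+928095740=2185031420; T_17,12=16×4899622+78558480=156952432
Read c(17,10) = 23057159840, c(17,11) = 2185031420, c(17,12) = 156952432.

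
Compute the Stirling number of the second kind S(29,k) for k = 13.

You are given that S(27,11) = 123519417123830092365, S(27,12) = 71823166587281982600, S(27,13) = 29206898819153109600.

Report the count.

r28: T_28,12=12×71823166587281982600+123519417123830092365=985397416171213883565; T_28,13=13×29206898819153109600+71823166587281982600=451512851236272407400
r29: T_29,13=13×451512851236272407400+985397416171213883565=6855064482242755179765
Read S(29,13) = 6855064482242755179765.

6855064482242755179765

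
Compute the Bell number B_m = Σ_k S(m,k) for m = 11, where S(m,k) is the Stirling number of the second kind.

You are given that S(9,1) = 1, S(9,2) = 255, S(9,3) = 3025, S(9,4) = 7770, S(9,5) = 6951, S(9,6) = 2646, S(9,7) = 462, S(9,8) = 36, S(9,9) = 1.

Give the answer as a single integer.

678570

i=10: T(10,1)=0+1·1=1 | T(10,2)=1+2·255=511 | T(10,3)=255+3·3025=9330 | T(10,4)=3025+4·7770=34105 | T(10,5)=7770+5·6951=42525 | T(10,6)=6951+6·2646=22827 | T(10,7)=2646+7·462=5880 | T(10,8)=462+8·36=750 | T(10,9)=36+9·1=45 | T(10,10)=1+10·0=1
i=11: T(11,1)=0+1·1=1 | T(11,2)=1+2·511=1023 | T(11,3)=511+3·9330=28501 | T(11,4)=9330+4·34105=145750 | T(11,5)=34105+5·42525=246730 | T(11,6)=42525+6·22827=179487 | T(11,7)=22827+7·5880=63987 | T(11,8)=5880+8·750=11880 | T(11,9)=750+9·45=1155 | T(11,10)=45+10·1=55 | T(11,11)=1+11·0=1
B_11 = ΣS(11,k) = 1+1023+28501+145750+246730+179487+63987+11880+1155+55+1 = 678570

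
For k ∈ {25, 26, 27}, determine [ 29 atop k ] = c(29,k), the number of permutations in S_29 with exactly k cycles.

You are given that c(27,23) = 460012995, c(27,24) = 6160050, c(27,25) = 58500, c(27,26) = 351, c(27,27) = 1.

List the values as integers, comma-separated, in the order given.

843041745, 9642906, 78561

[28] T[28,24]:27*6160050+460012995=626334345 · T[28,25]:27*58500+6160050=7739550 · T[28,26]:27*351+58500=67977 · T[28,27]:27*1+351=378
[29] T[29,25]:28*7739550+626334345=843041745 · T[29,26]:28*67977+7739550=9642906 · T[29,27]:28*378+67977=78561
Read c(29,25) = 843041745, c(29,26) = 9642906, c(29,27) = 78561.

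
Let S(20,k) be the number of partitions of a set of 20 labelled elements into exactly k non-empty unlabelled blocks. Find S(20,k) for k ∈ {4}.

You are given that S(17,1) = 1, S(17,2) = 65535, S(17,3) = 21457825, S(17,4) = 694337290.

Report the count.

45232115901

i=18: T(18,2)=1+2·65535=131071 | T(18,3)=65535+3·21457825=64439010 | T(18,4)=21457825+4·694337290=2798806985
i=19: T(19,3)=131071+3·64439010=193448101 | T(19,4)=64439010+4·2798806985=11259666950
i=20: T(20,4)=193448101+4·11259666950=45232115901
Read S(20,4) = 45232115901.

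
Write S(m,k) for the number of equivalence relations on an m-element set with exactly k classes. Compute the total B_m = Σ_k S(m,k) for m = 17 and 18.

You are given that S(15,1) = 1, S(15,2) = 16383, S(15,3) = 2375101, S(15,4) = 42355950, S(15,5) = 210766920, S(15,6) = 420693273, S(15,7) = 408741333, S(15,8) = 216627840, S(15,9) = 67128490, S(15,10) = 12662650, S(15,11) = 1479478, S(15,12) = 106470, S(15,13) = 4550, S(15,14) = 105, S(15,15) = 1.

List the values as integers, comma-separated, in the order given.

82864869804, 682076806159

row 16: T[16][1]=1·1+0=1  T[16][2]=2·16383+1=32767  T[16][3]=3·2375101+16383=7141686  T[16][4]=4·42355950+2375101=171798901  T[16][5]=5·210766920+42355950=1096190550  T[16][6]=6·420693273+210766920=2734926558  T[16][7]=7·408741333+420693273=3281882604  T[16][8]=8·216627840+408741333=2141764053  T[16][9]=9·67128490+216627840=820784250  T[16][10]=10·12662650+67128490=193754990  T[16][11]=11·1479478+12662650=28936908  T[16][12]=12·106470+1479478=2757118  T[16][13]=13·4550+106470=165620  T[16][14]=14·105+4550=6020  T[16][15]=15·1+105=120  T[16][16]=16·0+1=1
row 17: T[17][1]=1·1+0=1  T[17][2]=2·32767+1=65535  T[17][3]=3·7141686+32767=21457825  T[17][4]=4·171798901+7141686=694337290  T[17][5]=5·1096190550+171798901=5652751651  T[17][6]=6·2734926558+1096190550=17505749898  T[17][7]=7·3281882604+2734926558=25708104786  T[17][8]=8·2141764053+3281882604=20415995028  T[17][9]=9·820784250+2141764053=9528822303  T[17][10]=10·193754990+820784250=2758334150  T[17][11]=11·28936908+193754990=512060978  T[17][12]=12·2757118+28936908=62022324  T[17][13]=13·165620+2757118=4910178  T[17][14]=14·6020+165620=249900  T[17][15]=15·120+6020=7820  T[17][16]=16·1+120=136  T[17][17]=17·0+1=1
row 18: T[18][1]=1·1+0=1  T[18][2]=2·65535+1=131071  T[18][3]=3·21457825+65535=64439010  T[18][4]=4·694337290+21457825=2798806985  T[18][5]=5·5652751651+694337290=28958095545  T[18][6]=6·17505749898+5652751651=110687251039  T[18][7]=7·25708104786+17505749898=197462483400  T[18][8]=8·20415995028+25708104786=189036065010  T[18][9]=9·9528822303+20415995028=106175395755  T[18][10]=10·2758334150+9528822303=37112163803  T[18][11]=11·512060978+2758334150=8391004908  T[18][12]=12·62022324+512060978=1256328866  T[18][13]=13·4910178+62022324=125854638  T[18][14]=14·249900+4910178=8408778  T[18][15]=15·7820+249900=367200  T[18][16]=16·136+7820=9996  T[18][17]=17·1+136=153  T[18][18]=18·0+1=1
B_17 = ΣS(17,k) = 1+65535+21457825+694337290+5652751651+17505749898+25708104786+20415995028+9528822303+2758334150+512060978+62022324+4910178+249900+7820+136+1 = 82864869804
B_18 = ΣS(18,k) = 1+131071+64439010+2798806985+28958095545+110687251039+197462483400+189036065010+106175395755+37112163803+8391004908+1256328866+125854638+8408778+367200+9996+153+1 = 682076806159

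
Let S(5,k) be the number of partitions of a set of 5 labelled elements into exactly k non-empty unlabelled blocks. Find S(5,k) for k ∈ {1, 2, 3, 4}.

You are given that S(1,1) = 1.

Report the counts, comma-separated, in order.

r2: T_2,1=1×1+0=1; T_2,2=2×0+1=1
r3: T_3,1=1×1+0=1; T_3,2=2×1+1=3; T_3,3=3×0+1=1
r4: T_4,1=1×1+0=1; T_4,2=2×3+1=7; T_4,3=3×1+3=6; T_4,4=4×0+1=1
r5: T_5,1=1×1+0=1; T_5,2=2×7+1=15; T_5,3=3×6+7=25; T_5,4=4×1+6=10
Read S(5,1) = 1, S(5,2) = 15, S(5,3) = 25, S(5,4) = 10.

1, 15, 25, 10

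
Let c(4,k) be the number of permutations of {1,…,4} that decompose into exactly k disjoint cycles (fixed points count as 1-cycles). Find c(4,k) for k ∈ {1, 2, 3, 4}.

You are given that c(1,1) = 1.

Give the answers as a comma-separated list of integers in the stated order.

6, 11, 6, 1

r2: T_2,1=1×1+0=1; T_2,2=1×0+1=1
r3: T_3,1=2×1+0=2; T_3,2=2×1+1=3; T_3,3=2×0+1=1
r4: T_4,1=3×2+0=6; T_4,2=3×3+2=11; T_4,3=3×1+3=6; T_4,4=3×0+1=1
Read c(4,1) = 6, c(4,2) = 11, c(4,3) = 6, c(4,4) = 1.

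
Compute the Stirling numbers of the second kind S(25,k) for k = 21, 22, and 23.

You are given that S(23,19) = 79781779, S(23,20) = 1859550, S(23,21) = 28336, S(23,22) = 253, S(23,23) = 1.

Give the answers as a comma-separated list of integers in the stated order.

@24  (24,20):1859550·20+79781779→116972779, (24,21):28336·21+1859550→2454606, (24,22):253·22+28336→33902, (24,23):1·23+253→276
@25  (25,21):2454606·21+116972779→168519505, (25,22):33902·22+2454606→3200450, (25,23):276·23+33902→40250
Read S(25,21) = 168519505, S(25,22) = 3200450, S(25,23) = 40250.

168519505, 3200450, 40250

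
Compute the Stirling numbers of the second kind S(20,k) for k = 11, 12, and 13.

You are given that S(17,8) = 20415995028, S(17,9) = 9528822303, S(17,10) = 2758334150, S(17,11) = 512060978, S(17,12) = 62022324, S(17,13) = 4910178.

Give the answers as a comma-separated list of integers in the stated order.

row 18: T[18][9]=9·9528822303+20415995028=106175395755  T[18][10]=10·2758334150+9528822303=37112163803  T[18][11]=11·512060978+2758334150=8391004908  T[18][12]=12·62022324+512060978=1256328866  T[18][13]=13·4910178+62022324=125854638
row 19: T[19][10]=10·37112163803+106175395755=477297033785  T[19][11]=11·8391004908+37112163803=129413217791  T[19][12]=12·1256328866+8391004908=23466951300  T[19][13]=13·125854638+1256328866=2892439160
row 20: T[20][11]=11·129413217791+477297033785=1900842429486  T[20][12]=12·23466951300+129413217791=411016633391  T[20][13]=13·2892439160+23466951300=61068660380
Read S(20,11) = 1900842429486, S(20,12) = 411016633391, S(20,13) = 61068660380.

1900842429486, 411016633391, 61068660380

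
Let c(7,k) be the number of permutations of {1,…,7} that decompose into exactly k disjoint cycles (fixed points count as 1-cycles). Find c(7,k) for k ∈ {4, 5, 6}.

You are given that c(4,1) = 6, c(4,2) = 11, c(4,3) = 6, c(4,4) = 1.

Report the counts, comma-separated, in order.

row 5: T[5][2]=4·11+6=50  T[5][3]=4·6+11=35  T[5][4]=4·1+6=10  T[5][5]=4·0+1=1
row 6: T[6][3]=5·35+50=225  T[6][4]=5·10+35=85  T[6][5]=5·1+10=15  T[6][6]=5·0+1=1
row 7: T[7][4]=6·85+225=735  T[7][5]=6·15+85=175  T[7][6]=6·1+15=21
Read c(7,4) = 735, c(7,5) = 175, c(7,6) = 21.

735, 175, 21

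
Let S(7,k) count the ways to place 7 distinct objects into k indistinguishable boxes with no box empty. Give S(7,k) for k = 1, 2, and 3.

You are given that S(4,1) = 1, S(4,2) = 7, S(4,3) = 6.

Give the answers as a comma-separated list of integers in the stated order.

@5  (5,1):1·1+0→1, (5,2):7·2+1→15, (5,3):6·3+7→25
@6  (6,1):1·1+0→1, (6,2):15·2+1→31, (6,3):25·3+15→90
@7  (7,1):1·1+0→1, (7,2):31·2+1→63, (7,3):90·3+31→301
Read S(7,1) = 1, S(7,2) = 63, S(7,3) = 301.

1, 63, 301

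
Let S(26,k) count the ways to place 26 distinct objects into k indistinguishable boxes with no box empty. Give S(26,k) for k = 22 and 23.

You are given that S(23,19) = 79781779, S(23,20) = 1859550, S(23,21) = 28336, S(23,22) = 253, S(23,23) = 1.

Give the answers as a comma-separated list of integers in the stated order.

row 24: T[24][20]=20·1859550+79781779=116972779  T[24][21]=21·28336+1859550=2454606  T[24][22]=22·253+28336=33902  T[24][23]=23·1+253=276
row 25: T[25][21]=21·2454606+116972779=168519505  T[25][22]=22·33902+2454606=3200450  T[25][23]=23·276+33902=40250
row 26: T[26][22]=22·3200450+168519505=238929405  T[26][23]=23·40250+3200450=4126200
Read S(26,22) = 238929405, S(26,23) = 4126200.

238929405, 4126200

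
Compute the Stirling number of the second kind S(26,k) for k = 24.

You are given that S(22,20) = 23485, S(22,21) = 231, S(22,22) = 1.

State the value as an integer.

@23  (23,21):231·21+23485→28336, (23,22):1·22+231→253, (23,23):0·23+1→1
@24  (24,22):253·22+28336→33902, (24,23):1·23+253→276, (24,24):0·24+1→1
@25  (25,23):276·23+33902→40250, (25,24):1·24+276→300
@26  (26,24):300·24+40250→47450
Read S(26,24) = 47450.

47450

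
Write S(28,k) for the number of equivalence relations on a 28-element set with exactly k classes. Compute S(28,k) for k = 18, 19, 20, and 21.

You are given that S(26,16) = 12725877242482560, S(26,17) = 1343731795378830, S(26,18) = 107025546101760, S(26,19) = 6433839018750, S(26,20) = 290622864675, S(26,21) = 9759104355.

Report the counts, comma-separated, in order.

i=27: T(27,17)=12725877242482560+17·1343731795378830=35569317763922670 | T(27,18)=1343731795378830+18·107025546101760=3270191625210510 | T(27,19)=107025546101760+19·6433839018750=229268487458010 | T(27,20)=6433839018750+20·290622864675=12246296312250 | T(27,21)=290622864675+21·9759104355=495564056130
i=28: T(28,18)=35569317763922670+18·3270191625210510=94432767017711850 | T(28,19)=3270191625210510+19·229268487458010=7626292886912700 | T(28,20)=229268487458010+20·12246296312250=474194413703010 | T(28,21)=12246296312250+21·495564056130=22653141490980
Read S(28,18) = 94432767017711850, S(28,19) = 7626292886912700, S(28,20) = 474194413703010, S(28,21) = 22653141490980.

94432767017711850, 7626292886912700, 474194413703010, 22653141490980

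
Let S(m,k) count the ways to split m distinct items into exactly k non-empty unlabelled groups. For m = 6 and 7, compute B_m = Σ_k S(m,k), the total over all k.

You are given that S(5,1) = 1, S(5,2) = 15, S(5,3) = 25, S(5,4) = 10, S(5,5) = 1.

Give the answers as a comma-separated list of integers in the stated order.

203, 877

i=6: T(6,1)=0+1·1=1 | T(6,2)=1+2·15=31 | T(6,3)=15+3·25=90 | T(6,4)=25+4·10=65 | T(6,5)=10+5·1=15 | T(6,6)=1+6·0=1
i=7: T(7,1)=0+1·1=1 | T(7,2)=1+2·31=63 | T(7,3)=31+3·90=301 | T(7,4)=90+4·65=350 | T(7,5)=65+5·15=140 | T(7,6)=15+6·1=21 | T(7,7)=1+7·0=1
B_6 = ΣS(6,k) = 1+31+90+65+15+1 = 203
B_7 = ΣS(7,k) = 1+63+301+350+140+21+1 = 877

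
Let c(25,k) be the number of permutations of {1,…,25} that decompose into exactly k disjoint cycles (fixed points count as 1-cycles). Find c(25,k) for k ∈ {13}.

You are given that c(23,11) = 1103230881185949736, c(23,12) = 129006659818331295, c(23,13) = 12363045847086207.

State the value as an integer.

r24: T_24,12=23×129006659818331295+1103230881185949736=4070384057007569521; T_24,13=23×12363045847086207+129006659818331295=413356714301314056
r25: T_25,13=24×413356714301314056+4070384057007569521=13990945200239106865
Read c(25,13) = 13990945200239106865.

13990945200239106865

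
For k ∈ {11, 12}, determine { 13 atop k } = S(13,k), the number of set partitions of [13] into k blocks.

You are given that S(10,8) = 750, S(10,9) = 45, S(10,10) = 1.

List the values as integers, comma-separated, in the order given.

2431, 78

@11  (11,9):45·9+750→1155, (11,10):1·10+45→55, (11,11):0·11+1→1
@12  (12,10):55·10+1155→1705, (12,11):1·11+55→66, (12,12):0·12+1→1
@13  (13,11):66·11+1705→2431, (13,12):1·12+66→78
Read S(13,11) = 2431, S(13,12) = 78.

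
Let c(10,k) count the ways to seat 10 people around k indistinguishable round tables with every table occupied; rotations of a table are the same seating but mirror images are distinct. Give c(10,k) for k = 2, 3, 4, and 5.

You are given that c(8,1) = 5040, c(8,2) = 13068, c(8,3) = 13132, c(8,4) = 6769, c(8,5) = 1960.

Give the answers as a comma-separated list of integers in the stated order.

i=9: T(9,1)=0+8·5040=40320 | T(9,2)=5040+8·13068=109584 | T(9,3)=13068+8·13132=118124 | T(9,4)=13132+8·6769=67284 | T(9,5)=6769+8·1960=22449
i=10: T(10,2)=40320+9·109584=1026576 | T(10,3)=109584+9·118124=1172700 | T(10,4)=118124+9·67284=723680 | T(10,5)=67284+9·22449=269325
Read c(10,2) = 1026576, c(10,3) = 1172700, c(10,4) = 723680, c(10,5) = 269325.

1026576, 1172700, 723680, 269325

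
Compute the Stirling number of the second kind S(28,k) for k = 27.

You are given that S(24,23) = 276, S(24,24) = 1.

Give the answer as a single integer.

378

row 25: T[25][24]=24·1+276=300  T[25][25]=25·0+1=1
row 26: T[26][25]=25·1+300=325  T[26][26]=26·0+1=1
row 27: T[27][26]=26·1+325=351  T[27][27]=27·0+1=1
row 28: T[28][27]=27·1+351=378
Read S(28,27) = 378.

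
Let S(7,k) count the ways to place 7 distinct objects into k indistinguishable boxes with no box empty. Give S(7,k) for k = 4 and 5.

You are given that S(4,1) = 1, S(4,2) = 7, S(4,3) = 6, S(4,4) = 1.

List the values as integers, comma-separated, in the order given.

350, 140

[5] T[5,2]:2*7+1=15 · T[5,3]:3*6+7=25 · T[5,4]:4*1+6=10 · T[5,5]:5*0+1=1
[6] T[6,3]:3*25+15=90 · T[6,4]:4*10+25=65 · T[6,5]:5*1+10=15
[7] T[7,4]:4*65+90=350 · T[7,5]:5*15+65=140
Read S(7,4) = 350, S(7,5) = 140.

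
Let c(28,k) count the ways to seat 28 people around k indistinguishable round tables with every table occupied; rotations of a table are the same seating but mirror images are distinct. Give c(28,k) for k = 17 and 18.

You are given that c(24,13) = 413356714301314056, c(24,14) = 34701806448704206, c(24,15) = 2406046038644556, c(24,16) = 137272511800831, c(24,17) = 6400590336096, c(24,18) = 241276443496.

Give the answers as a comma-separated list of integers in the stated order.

25117208862499312650, 1340675942971287195

i=25: T(25,14)=413356714301314056+24·34701806448704206=1246200069070215000 | T(25,15)=34701806448704206+24·2406046038644556=92446911376173550 | T(25,16)=2406046038644556+24·137272511800831=5700586321864500 | T(25,17)=137272511800831+24·6400590336096=290886679867135 | T(25,18)=6400590336096+24·241276443496=12191224980000
i=26: T(26,15)=1246200069070215000+25·92446911376173550=3557372853474553750 | T(26,16)=92446911376173550+25·5700586321864500=234961569422786050 | T(26,17)=5700586321864500+25·290886679867135=12972753318542875 | T(26,18)=290886679867135+25·12191224980000=595667304367135
i=27: T(27,16)=3557372853474553750+26·234961569422786050=9666373658466991050 | T(27,17)=234961569422786050+26·12972753318542875=572253155704900800 | T(27,18)=12972753318542875+26·595667304367135=28460103232088385
i=28: T(28,17)=9666373658466991050+27·572253155704900800=25117208862499312650 | T(28,18)=572253155704900800+27·28460103232088385=1340675942971287195
Read c(28,17) = 25117208862499312650, c(28,18) = 1340675942971287195.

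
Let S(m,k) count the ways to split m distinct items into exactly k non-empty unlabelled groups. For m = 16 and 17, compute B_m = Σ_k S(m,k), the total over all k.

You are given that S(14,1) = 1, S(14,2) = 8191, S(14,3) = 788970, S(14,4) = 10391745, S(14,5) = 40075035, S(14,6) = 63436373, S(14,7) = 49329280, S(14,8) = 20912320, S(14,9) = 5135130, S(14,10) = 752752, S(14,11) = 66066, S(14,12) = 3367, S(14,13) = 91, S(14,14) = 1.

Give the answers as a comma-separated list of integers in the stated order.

@15  (15,1):1·1+0→1, (15,2):8191·2+1→16383, (15,3):788970·3+8191→2375101, (15,4):10391745·4+788970→42355950, (15,5):40075035·5+10391745→210766920, (15,6):63436373·6+40075035→420693273, (15,7):49329280·7+63436373→408741333, (15,8):20912320·8+49329280→216627840, (15,9):5135130·9+20912320→67128490, (15,10):752752·10+5135130→12662650, (15,11):66066·11+752752→1479478, (15,12):3367·12+66066→106470, (15,13):91·13+3367→4550, (15,14):1·14+91→105, (15,15):0·15+1→1
@16  (16,1):1·1+0→1, (16,2):16383·2+1→32767, (16,3):2375101·3+16383→7141686, (16,4):42355950·4+2375101→171798901, (16,5):210766920·5+42355950→1096190550, (16,6):420693273·6+210766920→2734926558, (16,7):408741333·7+420693273→3281882604, (16,8):216627840·8+408741333→2141764053, (16,9):67128490·9+216627840→820784250, (16,10):12662650·10+67128490→193754990, (16,11):1479478·11+12662650→28936908, (16,12):106470·12+1479478→2757118, (16,13):4550·13+106470→165620, (16,14):105·14+4550→6020, (16,15):1·15+105→120, (16,16):0·16+1→1
@17  (17,1):1·1+0→1, (17,2):32767·2+1→65535, (17,3):7141686·3+32767→21457825, (17,4):171798901·4+7141686→694337290, (17,5):1096190550·5+171798901→5652751651, (17,6):2734926558·6+1096190550→17505749898, (17,7):3281882604·7+2734926558→25708104786, (17,8):2141764053·8+3281882604→20415995028, (17,9):820784250·9+2141764053→9528822303, (17,10):193754990·10+820784250→2758334150, (17,11):28936908·11+193754990→512060978, (17,12):2757118·12+28936908→62022324, (17,13):165620·13+2757118→4910178, (17,14):6020·14+165620→249900, (17,15):120·15+6020→7820, (17,16):1·16+120→136, (17,17):0·17+1→1
B_16 = ΣS(16,k) = 1+32767+7141686+171798901+1096190550+2734926558+3281882604+2141764053+820784250+193754990+28936908+2757118+165620+6020+120+1 = 10480142147
B_17 = ΣS(17,k) = 1+65535+21457825+694337290+5652751651+17505749898+25708104786+20415995028+9528822303+2758334150+512060978+62022324+4910178+249900+7820+136+1 = 82864869804

10480142147, 82864869804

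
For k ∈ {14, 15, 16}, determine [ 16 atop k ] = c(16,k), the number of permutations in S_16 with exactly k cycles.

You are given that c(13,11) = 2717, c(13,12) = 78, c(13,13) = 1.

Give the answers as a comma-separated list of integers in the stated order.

@14  (14,12):78·13+2717→3731, (14,13):1·13+78→91, (14,14):0·13+1→1
@15  (15,13):91·14+3731→5005, (15,14):1·14+91→105, (15,15):0·14+1→1
@16  (16,14):105·15+5005→6580, (16,15):1·15+105→120, (16,16):0·15+1→1
Read c(16,14) = 6580, c(16,15) = 120, c(16,16) = 1.

6580, 120, 1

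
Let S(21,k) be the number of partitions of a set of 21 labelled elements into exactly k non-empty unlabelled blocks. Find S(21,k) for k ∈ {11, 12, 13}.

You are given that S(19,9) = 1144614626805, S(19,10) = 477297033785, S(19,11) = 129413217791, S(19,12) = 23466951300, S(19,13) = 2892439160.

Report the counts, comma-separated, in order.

[20] T[20,10]:10*477297033785+1144614626805=5917584964655 · T[20,11]:11*129413217791+477297033785=1900842429486 · T[20,12]:12*23466951300+129413217791=411016633391 · T[20,13]:13*2892439160+23466951300=61068660380
[21] T[21,11]:11*1900842429486+5917584964655=26826851689001 · T[21,12]:12*411016633391+1900842429486=6833042030178 · T[21,13]:13*61068660380+411016633391=1204909218331
Read S(21,11) = 26826851689001, S(21,12) = 6833042030178, S(21,13) = 1204909218331.

26826851689001, 6833042030178, 1204909218331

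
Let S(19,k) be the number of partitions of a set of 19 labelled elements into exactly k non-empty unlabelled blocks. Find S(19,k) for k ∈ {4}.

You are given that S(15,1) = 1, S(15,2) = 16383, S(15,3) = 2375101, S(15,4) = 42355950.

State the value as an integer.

11259666950

row 16: T[16][1]=1·1+0=1  T[16][2]=2·16383+1=32767  T[16][3]=3·2375101+16383=7141686  T[16][4]=4·42355950+2375101=171798901
row 17: T[17][2]=2·32767+1=65535  T[17][3]=3·7141686+32767=21457825  T[17][4]=4·171798901+7141686=694337290
row 18: T[18][3]=3·21457825+65535=64439010  T[18][4]=4·694337290+21457825=2798806985
row 19: T[19][4]=4·2798806985+64439010=11259666950
Read S(19,4) = 11259666950.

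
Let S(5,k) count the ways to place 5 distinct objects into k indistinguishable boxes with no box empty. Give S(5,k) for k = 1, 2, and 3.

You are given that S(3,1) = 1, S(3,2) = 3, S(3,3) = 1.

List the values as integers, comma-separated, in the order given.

1, 15, 25

row 4: T[4][1]=1·1+0=1  T[4][2]=2·3+1=7  T[4][3]=3·1+3=6
row 5: T[5][1]=1·1+0=1  T[5][2]=2·7+1=15  T[5][3]=3·6+7=25
Read S(5,1) = 1, S(5,2) = 15, S(5,3) = 25.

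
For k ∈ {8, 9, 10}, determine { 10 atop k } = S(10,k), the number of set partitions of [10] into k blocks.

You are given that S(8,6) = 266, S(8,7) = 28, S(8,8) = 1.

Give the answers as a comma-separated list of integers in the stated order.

750, 45, 1

[9] T[9,7]:7*28+266=462 · T[9,8]:8*1+28=36 · T[9,9]:9*0+1=1
[10] T[10,8]:8*36+462=750 · T[10,9]:9*1+36=45 · T[10,10]:10*0+1=1
Read S(10,8) = 750, S(10,9) = 45, S(10,10) = 1.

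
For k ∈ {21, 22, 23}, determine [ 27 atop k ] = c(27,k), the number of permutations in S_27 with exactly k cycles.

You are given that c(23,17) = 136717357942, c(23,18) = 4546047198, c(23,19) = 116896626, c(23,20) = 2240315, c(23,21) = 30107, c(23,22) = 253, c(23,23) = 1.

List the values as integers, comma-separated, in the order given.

1145254303050, 25922927745, 460012995

i=24: T(24,18)=136717357942+23·4546047198=241276443496 | T(24,19)=4546047198+23·116896626=7234669596 | T(24,20)=116896626+23·2240315=168423871 | T(24,21)=2240315+23·30107=2932776 | T(24,22)=30107+23·253=35926 | T(24,23)=253+23·1=276
i=25: T(25,19)=241276443496+24·7234669596=414908513800 | T(25,20)=7234669596+24·168423871=11276842500 | T(25,21)=168423871+24·2932776=238810495 | T(25,22)=2932776+24·35926=3795000 | T(25,23)=35926+24·276=42550
i=26: T(26,20)=414908513800+25·11276842500=696829576300 | T(26,21)=11276842500+25·238810495=17247104875 | T(26,22)=238810495+25·3795000=333685495 | T(26,23)=3795000+25·42550=4858750
i=27: T(27,21)=696829576300+26·17247104875=1145254303050 | T(27,22)=17247104875+26·333685495=25922927745 | T(27,23)=333685495+26·4858750=460012995
Read c(27,21) = 1145254303050, c(27,22) = 25922927745, c(27,23) = 460012995.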